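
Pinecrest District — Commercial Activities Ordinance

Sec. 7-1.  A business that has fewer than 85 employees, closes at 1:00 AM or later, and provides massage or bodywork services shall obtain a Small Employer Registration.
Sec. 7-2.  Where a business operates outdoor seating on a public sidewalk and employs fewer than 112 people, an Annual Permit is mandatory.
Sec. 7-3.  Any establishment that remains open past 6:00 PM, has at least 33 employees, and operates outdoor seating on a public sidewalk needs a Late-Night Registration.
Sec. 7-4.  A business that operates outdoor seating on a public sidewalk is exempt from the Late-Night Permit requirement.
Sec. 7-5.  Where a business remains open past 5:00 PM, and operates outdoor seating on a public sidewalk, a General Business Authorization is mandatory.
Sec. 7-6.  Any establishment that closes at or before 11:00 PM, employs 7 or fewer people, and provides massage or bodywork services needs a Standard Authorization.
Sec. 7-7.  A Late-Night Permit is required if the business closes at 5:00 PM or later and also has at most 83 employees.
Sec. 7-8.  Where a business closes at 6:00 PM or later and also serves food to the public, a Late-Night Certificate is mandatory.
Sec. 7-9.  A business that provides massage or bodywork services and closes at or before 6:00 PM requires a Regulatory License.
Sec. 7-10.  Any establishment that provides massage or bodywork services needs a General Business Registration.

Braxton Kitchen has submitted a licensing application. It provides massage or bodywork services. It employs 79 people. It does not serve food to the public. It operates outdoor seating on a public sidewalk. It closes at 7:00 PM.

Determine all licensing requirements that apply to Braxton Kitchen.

Annual Permit, General Business Authorization, General Business Registration, Late-Night Registration

Sec. 7-1. employees 79 < 85; closes 7:00 PM, at/before 1:00 AM; provides massage or bodywork services → Small Employer Registration not required.
Sec. 7-2. operates outdoor seating on a public sidewalk; employees 79 < 112 → Annual Permit required.
Sec. 7-3. closes 7:00 PM, after 6:00 PM; employees 79 ≥ 33; operates outdoor seating on a public sidewalk → Late-Night Registration required.
Sec. 7-4. operates outdoor seating on a public sidewalk → exempt from Late-Night Permit.
Sec. 7-5. closes 7:00 PM, after 5:00 PM; operates outdoor seating on a public sidewalk → General Business Authorization required.
Sec. 7-6. closes 7:00 PM, at/before 11:00 PM; employees 79 > 7; provides massage or bodywork services → Standard Authorization not required.
Sec. 7-7. closes 7:00 PM, after 5:00 PM; employees 79 ≤ 83 → Late-Night Permit required.
Sec. 7-8. closes 7:00 PM, after 6:00 PM; does not serve food to the public → Late-Night Certificate not required.
Sec. 7-9. provides massage or bodywork services; closes 7:00 PM, after 6:00 PM → Regulatory License not required.
Sec. 7-10. provides massage or bodywork services → General Business Registration required.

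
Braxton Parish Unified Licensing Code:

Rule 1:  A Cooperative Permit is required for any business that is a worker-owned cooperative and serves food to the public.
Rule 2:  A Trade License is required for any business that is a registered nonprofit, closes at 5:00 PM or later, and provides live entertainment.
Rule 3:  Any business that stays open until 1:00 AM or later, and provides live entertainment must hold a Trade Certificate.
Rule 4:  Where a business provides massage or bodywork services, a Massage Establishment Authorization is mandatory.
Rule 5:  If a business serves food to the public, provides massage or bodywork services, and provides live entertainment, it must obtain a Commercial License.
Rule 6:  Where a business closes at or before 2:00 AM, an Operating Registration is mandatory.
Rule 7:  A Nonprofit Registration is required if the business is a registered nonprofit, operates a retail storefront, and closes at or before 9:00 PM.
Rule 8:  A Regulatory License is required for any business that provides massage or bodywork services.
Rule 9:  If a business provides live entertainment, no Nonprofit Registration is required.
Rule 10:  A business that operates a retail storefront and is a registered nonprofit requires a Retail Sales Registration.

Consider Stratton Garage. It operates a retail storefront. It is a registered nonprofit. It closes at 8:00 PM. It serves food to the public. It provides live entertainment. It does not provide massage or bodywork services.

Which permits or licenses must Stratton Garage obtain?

Rule 1: is a registered nonprofit (not: is a worker-owned cooperative); serves food to the public → Cooperative Permit not required.
Rule 2: is a registered nonprofit; closes 8:00 PM, after 5:00 PM; provides live entertainment → Trade License required.
Rule 3: closes 8:00 PM, at/before 1:00 AM; provides live entertainment → Trade Certificate not required.
Rule 4: does not provide massage or bodywork services → Massage Establishment Authorization not required.
Rule 5: serves food to the public; does not provide massage or bodywork services; provides live entertainment → Commercial License not required.
Rule 6: closes 8:00 PM, at/before 2:00 AM → Operating Registration required.
Rule 7: is a registered nonprofit; operates a retail storefront; closes 8:00 PM, at/before 9:00 PM → Nonprofit Registration required.
Rule 8: does not provide massage or bodywork services → Regulatory License not required.
Rule 9: provides live entertainment → exempt from Nonprofit Registration.
Rule 10: operates a retail storefront; is a registered nonprofit → Retail Sales Registration required.

Operating Registration, Retail Sales Registration, Trade License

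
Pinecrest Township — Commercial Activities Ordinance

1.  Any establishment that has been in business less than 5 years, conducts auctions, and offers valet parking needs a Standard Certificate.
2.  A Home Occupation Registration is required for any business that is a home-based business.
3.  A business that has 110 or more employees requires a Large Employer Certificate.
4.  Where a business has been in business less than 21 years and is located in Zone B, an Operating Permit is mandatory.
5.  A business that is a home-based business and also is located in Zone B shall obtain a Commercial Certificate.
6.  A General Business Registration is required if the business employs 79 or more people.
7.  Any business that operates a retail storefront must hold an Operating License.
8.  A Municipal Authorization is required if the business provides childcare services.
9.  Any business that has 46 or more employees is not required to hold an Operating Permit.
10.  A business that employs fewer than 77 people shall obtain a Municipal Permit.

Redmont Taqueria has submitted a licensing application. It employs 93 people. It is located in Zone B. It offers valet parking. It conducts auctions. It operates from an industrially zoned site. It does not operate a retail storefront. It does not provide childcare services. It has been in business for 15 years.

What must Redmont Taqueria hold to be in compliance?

General Business Registration

1. years in business 15 ≥ 5; conducts auctions; offers valet parking → Standard Certificate not required.
2. operates from an industrially zoned site (not: is a home-based business) → Home Occupation Registration not required.
3. employees 93 < 110 → Large Employer Certificate not required.
4. years in business 15 < 21; is located in Zone B → Operating Permit required.
5. operates from an industrially zoned site (not: is a home-based business); is located in Zone B → Commercial Certificate not required.
6. employees 93 ≥ 79 → General Business Registration required.
7. does not operate a retail storefront → Operating License not required.
8. does not provide childcare services → Municipal Authorization not required.
9. employees 93 ≥ 46 → exempt from Operating Permit.
10. employees 93 ≥ 77 → Municipal Permit not required.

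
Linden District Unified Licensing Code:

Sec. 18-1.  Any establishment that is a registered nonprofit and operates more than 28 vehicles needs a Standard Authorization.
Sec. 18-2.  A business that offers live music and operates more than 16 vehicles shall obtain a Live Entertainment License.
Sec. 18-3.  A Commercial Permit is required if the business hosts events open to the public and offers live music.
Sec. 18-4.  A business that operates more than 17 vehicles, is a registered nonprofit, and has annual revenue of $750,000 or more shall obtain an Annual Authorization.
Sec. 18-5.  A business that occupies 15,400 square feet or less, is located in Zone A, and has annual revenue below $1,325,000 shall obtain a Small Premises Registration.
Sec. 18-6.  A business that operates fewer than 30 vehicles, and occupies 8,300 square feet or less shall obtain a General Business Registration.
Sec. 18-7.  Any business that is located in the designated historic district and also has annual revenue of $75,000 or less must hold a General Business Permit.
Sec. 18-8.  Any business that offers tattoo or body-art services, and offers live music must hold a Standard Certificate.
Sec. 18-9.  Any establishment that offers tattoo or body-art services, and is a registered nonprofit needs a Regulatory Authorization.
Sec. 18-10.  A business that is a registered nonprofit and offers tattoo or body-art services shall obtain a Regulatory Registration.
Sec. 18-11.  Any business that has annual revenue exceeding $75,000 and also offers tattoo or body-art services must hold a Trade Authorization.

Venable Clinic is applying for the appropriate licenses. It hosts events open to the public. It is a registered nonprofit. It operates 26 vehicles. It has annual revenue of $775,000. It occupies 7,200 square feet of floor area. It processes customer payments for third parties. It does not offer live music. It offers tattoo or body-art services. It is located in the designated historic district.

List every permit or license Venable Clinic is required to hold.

Annual Authorization, General Business Registration, Regulatory Authorization, Regulatory Registration, Trade Authorization

Sec. 18-1. is a registered nonprofit; vehicles 26 ≤ 28 → Standard Authorization not required.
Sec. 18-2. does not offer live music; vehicles 26 > 16 → Live Entertainment License not required.
Sec. 18-3. hosts events open to the public; does not offer live music → Commercial Permit not required.
Sec. 18-4. vehicles 26 > 17; is a registered nonprofit; revenue $775,000 ≥ $750,000 → Annual Authorization required.
Sec. 18-5. floor area 7,200 square feet ≤ 15,400 square feet; is located in the designated historic district (not: is located in Zone A); revenue $775,000 < $1,325,000 → Small Premises Registration not required.
Sec. 18-6. vehicles 26 < 30; floor area 7,200 square feet ≤ 8,300 square feet → General Business Registration required.
Sec. 18-7. is located in the designated historic district; revenue $775,000 > $75,000 → General Business Permit not required.
Sec. 18-8. offers tattoo or body-art services; does not offer live music → Standard Certificate not required.
Sec. 18-9. offers tattoo or body-art services; is a registered nonprofit → Regulatory Authorization required.
Sec. 18-10. is a registered nonprofit; offers tattoo or body-art services → Regulatory Registration required.
Sec. 18-11. revenue $775,000 > $75,000; offers tattoo or body-art services → Trade Authorization required.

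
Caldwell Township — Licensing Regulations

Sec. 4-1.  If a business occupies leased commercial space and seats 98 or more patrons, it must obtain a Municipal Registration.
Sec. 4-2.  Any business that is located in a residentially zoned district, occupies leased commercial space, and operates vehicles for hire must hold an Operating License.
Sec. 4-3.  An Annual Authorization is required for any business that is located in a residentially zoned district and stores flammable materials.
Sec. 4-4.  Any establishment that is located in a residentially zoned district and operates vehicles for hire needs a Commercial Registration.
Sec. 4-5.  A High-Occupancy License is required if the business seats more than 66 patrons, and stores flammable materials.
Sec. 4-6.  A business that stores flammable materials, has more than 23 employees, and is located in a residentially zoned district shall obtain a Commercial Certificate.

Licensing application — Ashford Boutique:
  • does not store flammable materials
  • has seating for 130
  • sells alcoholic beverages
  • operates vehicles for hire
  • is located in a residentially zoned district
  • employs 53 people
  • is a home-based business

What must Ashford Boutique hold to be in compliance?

Commercial Registration

Sec. 4-1. is a home-based business (not: occupies leased commercial space); seating 130 ≥ 98 → Municipal Registration not required.
Sec. 4-2. is located in a residentially zoned district; is a home-based business (not: occupies leased commercial space); operates vehicles for hire → Operating License not required.
Sec. 4-3. is located in a residentially zoned district; does not store flammable materials → Annual Authorization not required.
Sec. 4-4. is located in a residentially zoned district; operates vehicles for hire → Commercial Registration required.
Sec. 4-5. seating 130 > 66; does not store flammable materials → High-Occupancy License not required.
Sec. 4-6. does not store flammable materials; employees 53 > 23; is located in a residentially zoned district → Commercial Certificate not required.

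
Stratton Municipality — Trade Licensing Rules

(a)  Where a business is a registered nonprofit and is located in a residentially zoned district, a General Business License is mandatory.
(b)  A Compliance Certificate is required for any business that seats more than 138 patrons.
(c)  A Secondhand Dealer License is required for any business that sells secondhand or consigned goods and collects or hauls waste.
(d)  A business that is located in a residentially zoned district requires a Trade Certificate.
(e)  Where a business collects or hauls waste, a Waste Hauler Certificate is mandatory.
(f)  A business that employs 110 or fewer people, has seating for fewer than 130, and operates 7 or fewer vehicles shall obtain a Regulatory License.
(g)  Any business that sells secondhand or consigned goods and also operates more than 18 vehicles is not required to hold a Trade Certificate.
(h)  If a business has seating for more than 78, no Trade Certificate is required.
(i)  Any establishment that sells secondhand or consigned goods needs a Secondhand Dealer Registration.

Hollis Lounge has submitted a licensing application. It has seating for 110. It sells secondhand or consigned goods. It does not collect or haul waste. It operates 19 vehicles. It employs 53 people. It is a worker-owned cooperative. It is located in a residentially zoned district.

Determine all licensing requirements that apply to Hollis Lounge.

(a) is a worker-owned cooperative (not: is a registered nonprofit); is located in a residentially zoned district → General Business License not required.
(b) seating 110 ≤ 138 → Compliance Certificate not required.
(c) sells secondhand or consigned goods; does not collect or haul waste → Secondhand Dealer License not required.
(d) is located in a residentially zoned district → Trade Certificate required.
(e) does not collect or haul waste → Waste Hauler Certificate not required.
(f) employees 53 ≤ 110; seating 110 < 130; vehicles 19 > 7 → Regulatory License not required.
(g) sells secondhand or consigned goods; vehicles 19 > 18 → exempt from Trade Certificate.
(h) seating 110 > 78 → exempt from Trade Certificate.
(i) sells secondhand or consigned goods → Secondhand Dealer Registration required.

Secondhand Dealer Registration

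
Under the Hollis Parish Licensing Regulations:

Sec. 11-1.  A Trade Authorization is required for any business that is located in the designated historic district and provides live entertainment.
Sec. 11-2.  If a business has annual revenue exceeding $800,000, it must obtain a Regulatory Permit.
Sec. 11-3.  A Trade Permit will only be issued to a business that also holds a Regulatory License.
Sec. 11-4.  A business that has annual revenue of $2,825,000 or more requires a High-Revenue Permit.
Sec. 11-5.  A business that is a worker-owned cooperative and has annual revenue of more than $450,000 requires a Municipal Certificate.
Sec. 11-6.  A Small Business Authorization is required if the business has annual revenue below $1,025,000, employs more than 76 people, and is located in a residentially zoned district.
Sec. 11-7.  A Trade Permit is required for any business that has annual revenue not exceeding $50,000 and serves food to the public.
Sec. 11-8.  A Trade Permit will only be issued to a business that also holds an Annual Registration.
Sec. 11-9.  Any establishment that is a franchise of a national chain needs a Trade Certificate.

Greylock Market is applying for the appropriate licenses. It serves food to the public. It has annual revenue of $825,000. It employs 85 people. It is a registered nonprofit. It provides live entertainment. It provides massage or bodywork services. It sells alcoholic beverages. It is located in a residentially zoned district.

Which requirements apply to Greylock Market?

Sec. 11-1. is located in a residentially zoned district (not: is located in the designated historic district); provides live entertainment → Trade Authorization not required.
Sec. 11-2. revenue $825,000 > $800,000 → Regulatory Permit required.
Sec. 11-3. Trade Permit is not required → no effect.
Sec. 11-4. revenue $825,000 < $2,825,000 → High-Revenue Permit not required.
Sec. 11-5. is a registered nonprofit (not: is a worker-owned cooperative); revenue $825,000 > $450,000 → Municipal Certificate not required.
Sec. 11-6. revenue $825,000 < $1,025,000; employees 85 > 76; is located in a residentially zoned district → Small Business Authorization required.
Sec. 11-7. revenue $825,000 > $50,000; serves food to the public → Trade Permit not required.
Sec. 11-8. Trade Permit is not required → no effect.
Sec. 11-9. is a registered nonprofit (not: is a franchise of a national chain) → Trade Certificate not required.

Regulatory Permit, Small Business Authorization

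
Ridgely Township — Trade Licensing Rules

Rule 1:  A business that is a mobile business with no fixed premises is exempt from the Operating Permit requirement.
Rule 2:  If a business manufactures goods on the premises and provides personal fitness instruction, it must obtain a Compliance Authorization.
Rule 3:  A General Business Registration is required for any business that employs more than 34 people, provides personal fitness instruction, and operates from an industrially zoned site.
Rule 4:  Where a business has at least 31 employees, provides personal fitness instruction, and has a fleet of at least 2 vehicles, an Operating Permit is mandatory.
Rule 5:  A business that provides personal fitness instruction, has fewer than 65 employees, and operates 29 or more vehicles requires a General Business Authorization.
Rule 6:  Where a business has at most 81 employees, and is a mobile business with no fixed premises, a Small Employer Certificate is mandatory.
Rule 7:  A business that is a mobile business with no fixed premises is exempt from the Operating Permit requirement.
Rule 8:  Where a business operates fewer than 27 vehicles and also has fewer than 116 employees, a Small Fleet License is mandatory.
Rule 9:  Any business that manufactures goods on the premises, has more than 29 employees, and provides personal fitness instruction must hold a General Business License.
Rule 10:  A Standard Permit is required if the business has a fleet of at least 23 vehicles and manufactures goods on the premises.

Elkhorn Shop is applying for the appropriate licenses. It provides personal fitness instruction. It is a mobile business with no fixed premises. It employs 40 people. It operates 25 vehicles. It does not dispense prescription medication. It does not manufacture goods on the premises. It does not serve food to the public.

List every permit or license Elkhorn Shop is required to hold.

Rule 1: is a mobile business with no fixed premises → exempt from Operating Permit.
Rule 2: does not manufacture goods on the premises; provides personal fitness instruction → Compliance Authorization not required.
Rule 3: employees 40 > 34; provides personal fitness instruction; is a mobile business with no fixed premises (not: operates from an industrially zoned site) → General Business Registration not required.
Rule 4: employees 40 ≥ 31; provides personal fitness instruction; vehicles 25 ≥ 2 → Operating Permit required.
Rule 5: provides personal fitness instruction; employees 40 < 65; vehicles 25 < 29 → General Business Authorization not required.
Rule 6: employees 40 ≤ 81; is a mobile business with no fixed premises → Small Employer Certificate required.
Rule 7: is a mobile business with no fixed premises → exempt from Operating Permit.
Rule 8: vehicles 25 < 27; employees 40 < 116 → Small Fleet License required.
Rule 9: does not manufacture goods on the premises; employees 40 > 29; provides personal fitness instruction → General Business License not required.
Rule 10: vehicles 25 ≥ 23; does not manufacture goods on the premises → Standard Permit not required.

Small Employer Certificate, Small Fleet License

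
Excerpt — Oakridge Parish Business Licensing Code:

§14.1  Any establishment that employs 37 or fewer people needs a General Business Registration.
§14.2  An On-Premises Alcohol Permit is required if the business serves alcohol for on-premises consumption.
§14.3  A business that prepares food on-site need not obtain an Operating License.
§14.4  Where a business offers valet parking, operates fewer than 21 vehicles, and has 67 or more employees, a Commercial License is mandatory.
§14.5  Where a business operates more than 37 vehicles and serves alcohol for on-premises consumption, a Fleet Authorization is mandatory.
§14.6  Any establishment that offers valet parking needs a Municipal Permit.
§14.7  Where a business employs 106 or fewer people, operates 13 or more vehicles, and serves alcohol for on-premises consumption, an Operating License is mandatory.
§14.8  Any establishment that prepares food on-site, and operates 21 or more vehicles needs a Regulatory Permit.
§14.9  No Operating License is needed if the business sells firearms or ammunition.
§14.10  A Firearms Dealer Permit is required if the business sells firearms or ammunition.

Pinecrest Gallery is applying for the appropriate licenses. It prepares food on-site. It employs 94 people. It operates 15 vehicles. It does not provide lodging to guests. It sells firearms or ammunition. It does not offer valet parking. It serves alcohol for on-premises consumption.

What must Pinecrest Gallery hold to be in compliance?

Firearms Dealer Permit, On-Premises Alcohol Permit

§14.1 employees 94 > 37 → General Business Registration not required.
§14.2 serves alcohol for on-premises consumption → On-Premises Alcohol Permit required.
§14.3 prepares food on-site → exempt from Operating License.
§14.4 does not offer valet parking; vehicles 15 < 21; employees 94 ≥ 67 → Commercial License not required.
§14.5 vehicles 15 ≤ 37; serves alcohol for on-premises consumption → Fleet Authorization not required.
§14.6 does not offer valet parking → Municipal Permit not required.
§14.7 employees 94 ≤ 106; vehicles 15 ≥ 13; serves alcohol for on-premises consumption → Operating License required.
§14.8 prepares food on-site; vehicles 15 < 21 → Regulatory Permit not required.
§14.9 sells firearms or ammunition → exempt from Operating License.
§14.10 sells firearms or ammunition → Firearms Dealer Permit required.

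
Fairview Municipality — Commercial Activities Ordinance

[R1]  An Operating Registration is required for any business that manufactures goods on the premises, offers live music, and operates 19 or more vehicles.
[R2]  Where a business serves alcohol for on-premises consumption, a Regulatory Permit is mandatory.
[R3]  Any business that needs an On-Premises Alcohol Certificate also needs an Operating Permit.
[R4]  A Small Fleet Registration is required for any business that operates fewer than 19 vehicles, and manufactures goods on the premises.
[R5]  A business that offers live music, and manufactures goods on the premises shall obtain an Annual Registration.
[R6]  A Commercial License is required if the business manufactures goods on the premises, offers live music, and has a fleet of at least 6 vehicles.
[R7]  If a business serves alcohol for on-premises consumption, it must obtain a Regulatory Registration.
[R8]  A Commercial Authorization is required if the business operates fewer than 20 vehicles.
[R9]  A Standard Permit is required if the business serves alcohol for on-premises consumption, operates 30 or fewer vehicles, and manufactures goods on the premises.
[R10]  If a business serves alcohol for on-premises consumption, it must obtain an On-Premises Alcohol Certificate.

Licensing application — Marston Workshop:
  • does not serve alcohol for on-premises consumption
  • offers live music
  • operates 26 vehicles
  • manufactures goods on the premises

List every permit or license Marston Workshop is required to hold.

[R1] manufactures goods on the premises; offers live music; vehicles 26 ≥ 19 → Operating Registration required.
[R2] does not serve alcohol for on-premises consumption → Regulatory Permit not required.
[R3] On-Premises Alcohol Certificate is not required → no effect.
[R4] vehicles 26 ≥ 19; manufactures goods on the premises → Small Fleet Registration not required.
[R5] offers live music; manufactures goods on the premises → Annual Registration required.
[R6] manufactures goods on the premises; offers live music; vehicles 26 ≥ 6 → Commercial License required.
[R7] does not serve alcohol for on-premises consumption → Regulatory Registration not required.
[R8] vehicles 26 ≥ 20 → Commercial Authorization not required.
[R9] does not serve alcohol for on-premises consumption; vehicles 26 ≤ 30; manufactures goods on the premises → Standard Permit not required.
[R10] does not serve alcohol for on-premises consumption → On-Premises Alcohol Certificate not required.

Annual Registration, Commercial License, Operating Registration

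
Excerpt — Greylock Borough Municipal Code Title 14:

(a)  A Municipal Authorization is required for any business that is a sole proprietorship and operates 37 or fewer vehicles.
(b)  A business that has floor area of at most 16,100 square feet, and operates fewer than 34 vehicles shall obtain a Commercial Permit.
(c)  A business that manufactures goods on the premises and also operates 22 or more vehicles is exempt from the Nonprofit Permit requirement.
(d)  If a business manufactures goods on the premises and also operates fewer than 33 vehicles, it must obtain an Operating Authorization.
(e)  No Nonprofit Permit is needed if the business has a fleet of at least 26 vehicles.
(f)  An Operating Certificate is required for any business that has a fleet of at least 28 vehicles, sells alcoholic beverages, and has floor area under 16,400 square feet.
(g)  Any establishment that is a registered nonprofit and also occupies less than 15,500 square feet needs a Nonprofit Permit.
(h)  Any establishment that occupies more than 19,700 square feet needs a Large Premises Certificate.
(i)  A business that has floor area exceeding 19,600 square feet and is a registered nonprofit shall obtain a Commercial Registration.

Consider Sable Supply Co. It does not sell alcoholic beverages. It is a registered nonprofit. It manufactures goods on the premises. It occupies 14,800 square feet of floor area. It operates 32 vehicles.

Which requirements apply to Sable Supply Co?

(a) is a registered nonprofit (not: is a sole proprietorship); vehicles 32 ≤ 37 → Municipal Authorization not required.
(b) floor area 14,800 square feet ≤ 16,100 square feet; vehicles 32 < 34 → Commercial Permit required.
(c) manufactures goods on the premises; vehicles 32 ≥ 22 → exempt from Nonprofit Permit.
(d) manufactures goods on the premises; vehicles 32 < 33 → Operating Authorization required.
(e) vehicles 32 ≥ 26 → exempt from Nonprofit Permit.
(f) vehicles 32 ≥ 28; does not sell alcoholic beverages; floor area 14,800 square feet < 16,400 square feet → Operating Certificate not required.
(g) is a registered nonprofit; floor area 14,800 square feet < 15,500 square feet → Nonprofit Permit required.
(h) floor area 14,800 square feet ≤ 19,700 square feet → Large Premises Certificate not required.
(i) floor area 14,800 square feet ≤ 19,600 square feet; is a registered nonprofit → Commercial Registration not required.

Commercial Permit, Operating Authorization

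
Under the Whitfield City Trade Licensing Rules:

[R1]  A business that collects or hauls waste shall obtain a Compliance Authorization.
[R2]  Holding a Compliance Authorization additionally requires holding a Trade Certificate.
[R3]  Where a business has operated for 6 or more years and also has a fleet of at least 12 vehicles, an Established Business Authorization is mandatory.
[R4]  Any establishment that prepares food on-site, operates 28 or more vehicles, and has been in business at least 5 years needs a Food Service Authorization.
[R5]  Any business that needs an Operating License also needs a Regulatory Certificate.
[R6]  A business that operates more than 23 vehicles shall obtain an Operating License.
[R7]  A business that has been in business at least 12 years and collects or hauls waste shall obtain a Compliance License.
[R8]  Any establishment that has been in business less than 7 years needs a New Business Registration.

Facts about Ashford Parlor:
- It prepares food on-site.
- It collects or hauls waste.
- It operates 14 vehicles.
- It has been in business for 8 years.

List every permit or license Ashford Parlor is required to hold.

[R1] collects or hauls waste → Compliance Authorization required.
[R2] Compliance Authorization is required → Trade Certificate also required.
[R3] years in business 8 ≥ 6; vehicles 14 ≥ 12 → Established Business Authorization required.
[R4] prepares food on-site; vehicles 14 < 28; years in business 8 ≥ 5 → Food Service Authorization not required.
[R5] Operating License is not required → no effect.
[R6] vehicles 14 ≤ 23 → Operating License not required.
[R7] years in business 8 < 12; collects or hauls waste → Compliance License not required.
[R8] years in business 8 ≥ 7 → New Business Registration not required.

Compliance Authorization, Established Business Authorization, Trade Certificate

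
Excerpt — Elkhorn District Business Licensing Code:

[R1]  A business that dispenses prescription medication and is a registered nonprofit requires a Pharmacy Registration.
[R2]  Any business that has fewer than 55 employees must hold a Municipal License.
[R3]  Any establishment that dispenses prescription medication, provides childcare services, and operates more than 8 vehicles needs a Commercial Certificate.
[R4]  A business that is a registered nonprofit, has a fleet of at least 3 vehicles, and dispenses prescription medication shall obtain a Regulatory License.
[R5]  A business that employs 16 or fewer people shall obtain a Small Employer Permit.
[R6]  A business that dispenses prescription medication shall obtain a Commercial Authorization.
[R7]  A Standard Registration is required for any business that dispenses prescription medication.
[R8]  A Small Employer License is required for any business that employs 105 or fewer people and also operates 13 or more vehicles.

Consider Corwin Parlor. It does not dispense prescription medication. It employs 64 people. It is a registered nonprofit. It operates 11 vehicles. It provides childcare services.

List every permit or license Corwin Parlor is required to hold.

[R1] does not dispense prescription medication; is a registered nonprofit → Pharmacy Registration not required.
[R2] employees 64 ≥ 55 → Municipal License not required.
[R3] does not dispense prescription medication; provides childcare services; vehicles 11 > 8 → Commercial Certificate not required.
[R4] is a registered nonprofit; vehicles 11 ≥ 3; does not dispense prescription medication → Regulatory License not required.
[R5] employees 64 > 16 → Small Employer Permit not required.
[R6] does not dispense prescription medication → Commercial Authorization not required.
[R7] does not dispense prescription medication → Standard Registration not required.
[R8] employees 64 ≤ 105; vehicles 11 < 13 → Small Employer License not required.

None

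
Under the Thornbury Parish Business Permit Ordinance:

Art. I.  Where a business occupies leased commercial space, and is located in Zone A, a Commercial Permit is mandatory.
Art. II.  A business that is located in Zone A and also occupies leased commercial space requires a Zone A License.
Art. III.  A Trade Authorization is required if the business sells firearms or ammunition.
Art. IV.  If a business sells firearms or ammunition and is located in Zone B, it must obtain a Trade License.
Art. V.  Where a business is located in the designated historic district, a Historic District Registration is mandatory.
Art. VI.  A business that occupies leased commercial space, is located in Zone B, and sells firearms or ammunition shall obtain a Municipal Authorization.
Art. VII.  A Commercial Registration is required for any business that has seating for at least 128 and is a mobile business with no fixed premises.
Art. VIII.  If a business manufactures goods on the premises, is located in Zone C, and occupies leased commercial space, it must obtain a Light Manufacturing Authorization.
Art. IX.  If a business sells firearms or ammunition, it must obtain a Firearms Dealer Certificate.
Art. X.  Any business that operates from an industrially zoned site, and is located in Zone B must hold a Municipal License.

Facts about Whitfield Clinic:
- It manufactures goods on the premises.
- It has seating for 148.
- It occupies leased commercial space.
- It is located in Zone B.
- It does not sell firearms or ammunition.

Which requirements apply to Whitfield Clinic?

Art. I. occupies leased commercial space; is located in Zone B (not: is located in Zone A) → Commercial Permit not required.
Art. II. is located in Zone B (not: is located in Zone A); occupies leased commercial space → Zone A License not required.
Art. III. does not sell firearms or ammunition → Trade Authorization not required.
Art. IV. does not sell firearms or ammunition; is located in Zone B → Trade License not required.
Art. V. is located in Zone B (not: is located in the designated historic district) → Historic District Registration not required.
Art. VI. occupies leased commercial space; is located in Zone B; does not sell firearms or ammunition → Municipal Authorization not required.
Art. VII. seating 148 ≥ 128; occupies leased commercial space (not: is a mobile business with no fixed premises) → Commercial Registration not required.
Art. VIII. manufactures goods on the premises; is located in Zone B (not: is located in Zone C); occupies leased commercial space → Light Manufacturing Authorization not required.
Art. IX. does not sell firearms or ammunition → Firearms Dealer Certificate not required.
Art. X. occupies leased commercial space (not: operates from an industrially zoned site); is located in Zone B → Municipal License not required.

None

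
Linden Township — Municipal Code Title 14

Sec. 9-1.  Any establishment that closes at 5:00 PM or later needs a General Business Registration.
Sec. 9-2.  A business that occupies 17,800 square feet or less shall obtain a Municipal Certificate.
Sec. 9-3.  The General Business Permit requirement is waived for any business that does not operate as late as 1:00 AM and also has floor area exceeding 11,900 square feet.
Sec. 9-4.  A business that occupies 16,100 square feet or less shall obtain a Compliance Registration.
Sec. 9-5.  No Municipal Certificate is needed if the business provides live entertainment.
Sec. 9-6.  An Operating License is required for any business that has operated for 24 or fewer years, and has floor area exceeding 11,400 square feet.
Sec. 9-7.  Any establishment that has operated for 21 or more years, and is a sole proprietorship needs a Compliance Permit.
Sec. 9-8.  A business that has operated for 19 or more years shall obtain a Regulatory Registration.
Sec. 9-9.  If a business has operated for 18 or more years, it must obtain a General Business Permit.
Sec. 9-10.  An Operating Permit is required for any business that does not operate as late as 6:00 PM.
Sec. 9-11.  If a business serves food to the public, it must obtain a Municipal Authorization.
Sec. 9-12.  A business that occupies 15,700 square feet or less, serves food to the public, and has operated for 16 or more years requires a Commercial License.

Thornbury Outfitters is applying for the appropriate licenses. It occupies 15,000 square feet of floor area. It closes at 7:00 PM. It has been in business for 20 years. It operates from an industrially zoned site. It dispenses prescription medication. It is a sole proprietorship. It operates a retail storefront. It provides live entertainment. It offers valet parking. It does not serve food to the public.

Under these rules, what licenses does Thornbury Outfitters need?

Compliance Registration, General Business Registration, Operating License, Regulatory Registration

Sec. 9-1. closes 7:00 PM, after 5:00 PM → General Business Registration required.
Sec. 9-2. floor area 15,000 square feet ≤ 17,800 square feet → Municipal Certificate required.
Sec. 9-3. closes 7:00 PM, at/before 1:00 AM; floor area 15,000 square feet > 11,900 square feet → exempt from General Business Permit.
Sec. 9-4. floor area 15,000 square feet ≤ 16,100 square feet → Compliance Registration required.
Sec. 9-5. provides live entertainment → exempt from Municipal Certificate.
Sec. 9-6. years in business 20 ≤ 24; floor area 15,000 square feet > 11,400 square feet → Operating License required.
Sec. 9-7. years in business 20 < 21; is a sole proprietorship → Compliance Permit not required.
Sec. 9-8. years in business 20 ≥ 19 → Regulatory Registration required.
Sec. 9-9. years in business 20 ≥ 18 → General Business Permit required.
Sec. 9-10. closes 7:00 PM, after 6:00 PM → Operating Permit not required.
Sec. 9-11. does not serve food to the public → Municipal Authorization not required.
Sec. 9-12. floor area 15,000 square feet ≤ 15,700 square feet; does not serve food to the public; years in business 20 ≥ 16 → Commercial License not required.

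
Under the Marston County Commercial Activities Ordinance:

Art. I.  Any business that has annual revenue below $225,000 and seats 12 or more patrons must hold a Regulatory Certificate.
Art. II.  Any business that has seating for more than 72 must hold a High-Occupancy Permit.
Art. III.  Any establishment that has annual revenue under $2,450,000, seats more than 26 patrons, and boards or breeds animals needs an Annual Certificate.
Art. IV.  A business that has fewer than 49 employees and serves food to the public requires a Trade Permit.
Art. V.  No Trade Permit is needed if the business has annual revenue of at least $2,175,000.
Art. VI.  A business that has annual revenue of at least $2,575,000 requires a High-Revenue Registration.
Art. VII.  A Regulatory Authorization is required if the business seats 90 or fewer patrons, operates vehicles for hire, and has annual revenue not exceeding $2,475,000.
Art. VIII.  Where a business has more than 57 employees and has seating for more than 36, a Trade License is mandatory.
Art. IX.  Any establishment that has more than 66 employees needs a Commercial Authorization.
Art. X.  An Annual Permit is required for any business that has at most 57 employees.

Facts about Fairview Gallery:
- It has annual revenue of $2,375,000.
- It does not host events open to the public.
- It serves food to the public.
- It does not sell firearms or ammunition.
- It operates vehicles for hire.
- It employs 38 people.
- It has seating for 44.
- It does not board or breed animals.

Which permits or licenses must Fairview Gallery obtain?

Art. I. revenue $2,375,000 ≥ $225,000; seating 44 ≥ 12 → Regulatory Certificate not required.
Art. II. seating 44 ≤ 72 → High-Occupancy Permit not required.
Art. III. revenue $2,375,000 < $2,450,000; seating 44 > 26; does not board or breed animals → Annual Certificate not required.
Art. IV. employees 38 < 49; serves food to the public → Trade Permit required.
Art. V. revenue $2,375,000 ≥ $2,175,000 → exempt from Trade Permit.
Art. VI. revenue $2,375,000 < $2,575,000 → High-Revenue Registration not required.
Art. VII. seating 44 ≤ 90; operates vehicles for hire; revenue $2,375,000 ≤ $2,475,000 → Regulatory Authorization required.
Art. VIII. employees 38 ≤ 57; seating 44 > 36 → Trade License not required.
Art. IX. employees 38 ≤ 66 → Commercial Authorization not required.
Art. X. employees 38 ≤ 57 → Annual Permit required.

Annual Permit, Regulatory Authorization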